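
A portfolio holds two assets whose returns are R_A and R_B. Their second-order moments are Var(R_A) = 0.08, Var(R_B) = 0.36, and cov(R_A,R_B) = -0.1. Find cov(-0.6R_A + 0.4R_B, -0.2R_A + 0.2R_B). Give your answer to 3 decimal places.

cov(-0.6R_A + 0.4R_B, -0.2R_A + 0.2R_B) = (-0.6)(-0.2)Var(R_A) + (0.4)(0.2)Var(R_B) + [(-0.6)(0.2) + (0.4)(-0.2)]cov(R_A,R_B)
= 0.12·0.08 + 0.08·0.36 + -0.2·-0.1 = 0.0584

0.058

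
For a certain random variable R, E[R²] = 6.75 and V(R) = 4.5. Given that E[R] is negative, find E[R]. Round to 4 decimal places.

(E[R])² = E[R²] − V(R) = 6.75 − 4.5 = 2.25
E[R] = −√2.25 = -1.5

-1.5000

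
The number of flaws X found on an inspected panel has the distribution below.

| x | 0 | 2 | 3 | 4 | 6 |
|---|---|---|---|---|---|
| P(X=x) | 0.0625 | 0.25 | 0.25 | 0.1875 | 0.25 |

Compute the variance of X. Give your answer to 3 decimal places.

3.000

E[X] = (0)(0.0625) + (2)(0.25) + (3)(0.25) + (4)(0.1875) + (6)(0.25) = 3.5
E[X²] = (0)²(0.0625) + (2)²(0.25) + (3)²(0.25) + (4)²(0.1875) + (6)²(0.25) = 15.25
Var(X) = E[X²] − (E[X])² = 15.25 − (3.5)² = 3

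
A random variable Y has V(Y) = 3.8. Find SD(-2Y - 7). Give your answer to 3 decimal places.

3.899

V(-2Y - 7) = (-2)²·3.8 = 15.2
SD(-2Y - 7) = √15.2 ≈ 3.899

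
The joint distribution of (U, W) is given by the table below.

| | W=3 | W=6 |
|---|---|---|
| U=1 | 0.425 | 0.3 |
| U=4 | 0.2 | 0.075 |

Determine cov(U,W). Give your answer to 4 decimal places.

-0.2531

E[U] = 1.825,  E[W] = 4.125
E[UW] = 7.275
cov(U,W) = E[UW] − E[U]E[W] = 7.275 − (1.825)(4.125) = -0.253125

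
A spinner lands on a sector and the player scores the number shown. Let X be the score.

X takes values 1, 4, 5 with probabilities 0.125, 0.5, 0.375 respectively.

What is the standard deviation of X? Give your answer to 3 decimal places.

1.225

E[X] = (1)(0.125) + (4)(0.5) + (5)(0.375) = 4
E[X²] = (1)²(0.125) + (4)²(0.5) + (5)²(0.375) = 17.5
Var(X) = E[X²] − (E[X])² = 17.5 − (4)² = 1.5
SD(X) = √1.5 ≈ 1.225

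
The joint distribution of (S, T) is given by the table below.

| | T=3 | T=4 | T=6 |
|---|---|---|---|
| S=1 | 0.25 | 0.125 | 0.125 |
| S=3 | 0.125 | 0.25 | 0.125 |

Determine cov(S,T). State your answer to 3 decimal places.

0.125

E[S] = 2,  E[T] = 4.125
E[ST] = 8.375
cov(S,T) = E[ST] − E[S]E[T] = 8.375 − (2)(4.125) = 0.125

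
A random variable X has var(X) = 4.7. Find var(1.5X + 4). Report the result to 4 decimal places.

10.5750

var(1.5X + 4) = (1.5)²·var(X) = 2.25·4.7 = 10.575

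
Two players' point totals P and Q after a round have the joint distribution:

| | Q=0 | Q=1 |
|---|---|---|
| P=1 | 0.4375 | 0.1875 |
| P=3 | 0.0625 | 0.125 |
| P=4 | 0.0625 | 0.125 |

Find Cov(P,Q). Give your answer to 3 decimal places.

E[P] = 1.9375,  E[Q] = 0.4375
E[PQ] = 1.0625
Cov(P,Q) = E[PQ] − E[P]E[Q] = 1.0625 − (1.9375)(0.4375) = 0.21484375

0.215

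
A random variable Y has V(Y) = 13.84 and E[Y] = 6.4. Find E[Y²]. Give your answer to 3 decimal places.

54.800

E[Y²] = V(Y) + (E[Y])² = 13.84 + (6.4)² = 54.8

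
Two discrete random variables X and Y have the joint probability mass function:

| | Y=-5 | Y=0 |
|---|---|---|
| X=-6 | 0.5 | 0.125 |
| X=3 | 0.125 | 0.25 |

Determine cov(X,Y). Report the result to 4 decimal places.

4.9219

E[X] = -2.625,  E[Y] = -3.125
E[XY] = 13.125
cov(X,Y) = E[XY] − E[X]E[Y] = 13.125 − (-2.625)(-3.125) = 4.921875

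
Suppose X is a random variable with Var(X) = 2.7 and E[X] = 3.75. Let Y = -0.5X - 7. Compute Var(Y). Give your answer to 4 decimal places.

0.6750

Var(-0.5X - 7) = (-0.5)²·Var(X) = 0.25·2.7 = 0.675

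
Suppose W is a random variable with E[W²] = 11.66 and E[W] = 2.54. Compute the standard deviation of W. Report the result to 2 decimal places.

2.28

Var(W) = 11.66 − (2.54)² = 5.2084
SD(W) = √5.2084 ≈ 2.28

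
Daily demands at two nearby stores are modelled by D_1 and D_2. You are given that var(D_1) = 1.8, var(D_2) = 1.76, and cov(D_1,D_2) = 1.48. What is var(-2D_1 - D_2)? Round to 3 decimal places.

14.880

var(-2D_1 - D_2) = (-2)²·var(D_1) + (-1)²·var(D_2) + 2·(-2)·(-1)·cov(D_1,D_2)
= 4·1.8 + 1·1.76 + 4·1.48 = 14.88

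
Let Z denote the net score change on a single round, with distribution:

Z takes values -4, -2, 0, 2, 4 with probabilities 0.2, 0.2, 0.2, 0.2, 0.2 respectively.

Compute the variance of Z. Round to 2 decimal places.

8.00

E[Z] = (-4)(0.2) + (-2)(0.2) + (0)(0.2) + (2)(0.2) + (4)(0.2) = 0
E[Z²] = (-4)²(0.2) + (-2)²(0.2) + (0)²(0.2) + (2)²(0.2) + (4)²(0.2) = 8
Var(Z) = E[Z²] − (E[Z])² = 8 − (0)² = 8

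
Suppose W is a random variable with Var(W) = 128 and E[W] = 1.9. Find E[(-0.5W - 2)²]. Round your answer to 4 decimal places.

E[-0.5W - 2] = -0.5·1.9 − 2 = -2.95
Var(-0.5W - 2) = (-0.5)²·128 = 32
E[(-0.5W - 2)²] = Var((-0.5W - 2)) + (E[(-0.5W - 2)])² = 32 + (-2.95)² = 40.7025

40.7025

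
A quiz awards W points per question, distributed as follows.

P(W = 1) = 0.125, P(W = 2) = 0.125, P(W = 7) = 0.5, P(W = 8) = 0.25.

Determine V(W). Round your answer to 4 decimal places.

6.6094

E[W] = (1)(0.125) + (2)(0.125) + (7)(0.5) + (8)(0.25) = 5.875
E[W²] = (1)²(0.125) + (2)²(0.125) + (7)²(0.5) + (8)²(0.25) = 41.125
V(W) = E[W²] − (E[W])² = 41.125 − (5.875)² = 6.609375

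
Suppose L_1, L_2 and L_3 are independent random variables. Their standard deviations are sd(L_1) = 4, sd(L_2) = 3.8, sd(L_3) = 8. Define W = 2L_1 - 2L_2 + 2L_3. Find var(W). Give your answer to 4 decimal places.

var(L_1) = 16, var(L_2) = 14.44, var(L_3) = 64
By independence, var(W) = (2)²var(L_1) + (-2)²var(L_2) + (2)²var(L_3)
= (2)²·16 + (-2)²·14.44 + (2)²·64 = 377.76

377.7600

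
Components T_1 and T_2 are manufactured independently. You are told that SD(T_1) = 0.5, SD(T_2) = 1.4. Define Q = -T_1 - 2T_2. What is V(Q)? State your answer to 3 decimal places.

V(T_1) = 0.25, V(T_2) = 1.96
By independence, V(Q) = (-1)²V(T_1) + (-2)²V(T_2)
= (-1)²·0.25 + (-2)²·1.96 = 8.09

8.090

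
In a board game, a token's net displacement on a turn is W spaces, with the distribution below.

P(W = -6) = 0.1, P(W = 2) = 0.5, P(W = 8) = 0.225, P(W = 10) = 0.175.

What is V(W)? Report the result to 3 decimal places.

E[W] = (-6)(0.1) + (2)(0.5) + (8)(0.225) + (10)(0.175) = 3.95
E[W²] = (-6)²(0.1) + (2)²(0.5) + (8)²(0.225) + (10)²(0.175) = 37.5
V(W) = E[W²] − (E[W])² = 37.5 − (3.95)² = 21.8975

21.898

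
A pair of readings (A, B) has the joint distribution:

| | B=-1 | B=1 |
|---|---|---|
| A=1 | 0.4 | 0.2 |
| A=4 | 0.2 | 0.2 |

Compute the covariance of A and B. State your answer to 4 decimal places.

0.2400

E[A] = 2.2,  E[B] = -0.2
E[AB] = -0.2
cov(A,B) = E[AB] − E[A]E[B] = -0.2 − (2.2)(-0.2) = 0.24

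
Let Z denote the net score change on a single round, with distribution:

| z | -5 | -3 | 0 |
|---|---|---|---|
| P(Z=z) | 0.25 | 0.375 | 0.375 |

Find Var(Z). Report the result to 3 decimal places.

3.984

E[Z] = (-5)(0.25) + (-3)(0.375) + (0)(0.375) = -2.375
E[Z²] = (-5)²(0.25) + (-3)²(0.375) + (0)²(0.375) = 9.625
Var(Z) = E[Z²] − (E[Z])² = 9.625 − (-2.375)² = 3.984375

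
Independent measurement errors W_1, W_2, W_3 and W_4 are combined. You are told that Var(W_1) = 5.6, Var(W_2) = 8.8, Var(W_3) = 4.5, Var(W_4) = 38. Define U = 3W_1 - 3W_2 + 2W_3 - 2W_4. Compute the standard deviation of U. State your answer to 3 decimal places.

By independence, Var(U) = (3)²Var(W_1) + (-3)²Var(W_2) + (2)²Var(W_3) + (-2)²Var(W_4)
= (3)²·5.6 + (-3)²·8.8 + (2)²·4.5 + (-2)²·38 = 299.6
sd(U) = √299.6 ≈ 17.309

17.309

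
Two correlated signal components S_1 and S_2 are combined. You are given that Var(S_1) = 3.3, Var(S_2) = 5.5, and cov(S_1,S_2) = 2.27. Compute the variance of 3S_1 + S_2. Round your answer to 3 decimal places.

48.820

Var(3S_1 + S_2) = (3)²·Var(S_1) + (1)²·Var(S_2) + 2·(3)·(1)·cov(S_1,S_2)
= 9·3.3 + 1·5.5 + 6·2.27 = 48.82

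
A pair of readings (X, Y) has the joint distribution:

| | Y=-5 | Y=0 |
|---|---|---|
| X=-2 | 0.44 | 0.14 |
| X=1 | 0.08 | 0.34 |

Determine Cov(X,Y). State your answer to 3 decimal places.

E[X] = -0.74,  E[Y] = -2.6
E[XY] = 4
Cov(X,Y) = E[XY] − E[X]E[Y] = 4 − (-0.74)(-2.6) = 2.076

2.076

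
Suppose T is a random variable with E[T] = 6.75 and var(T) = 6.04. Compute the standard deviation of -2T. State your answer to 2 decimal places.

4.92

var(-2T) = (-2)²·6.04 = 24.16
SD(-2T) = √24.16 ≈ 4.92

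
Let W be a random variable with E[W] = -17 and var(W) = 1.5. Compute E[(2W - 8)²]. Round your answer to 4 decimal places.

1770.0000

E[2W - 8] = 2·-17 − 8 = -42
var(2W - 8) = (2)²·1.5 = 6
E[(2W - 8)²] = var((2W - 8)) + (E[(2W - 8)])² = 6 + (-42)² = 1770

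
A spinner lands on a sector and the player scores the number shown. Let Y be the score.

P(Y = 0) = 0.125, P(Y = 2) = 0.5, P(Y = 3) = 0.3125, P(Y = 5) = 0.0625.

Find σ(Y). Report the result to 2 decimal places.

1.15

E[Y] = (0)(0.125) + (2)(0.5) + (3)(0.3125) + (5)(0.0625) = 2.25
E[Y²] = (0)²(0.125) + (2)²(0.5) + (3)²(0.3125) + (5)²(0.0625) = 6.375
var(Y) = E[Y²] − (E[Y])² = 6.375 − (2.25)² = 1.3125
σ(Y) = √1.3125 ≈ 1.15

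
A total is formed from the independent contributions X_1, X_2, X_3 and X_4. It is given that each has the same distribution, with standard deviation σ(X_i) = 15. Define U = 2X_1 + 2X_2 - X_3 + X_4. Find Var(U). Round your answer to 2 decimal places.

Var(X_i) = (15)² = 225
By independence, Var(U) = (2)²Var(X_1) + (2)²Var(X_2) + (-1)²Var(X_3) + (1)²Var(X_4)
= (2)²·225 + (2)²·225 + (-1)²·225 + (1)²·225 = 2250

2250.00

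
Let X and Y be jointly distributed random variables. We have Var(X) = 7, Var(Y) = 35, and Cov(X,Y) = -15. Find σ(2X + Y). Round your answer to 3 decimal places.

1.732

Var(2X + Y) = (2)²·Var(X) + (1)²·Var(Y) + 2·(2)·(1)·Cov(X,Y)
= 4·7 + 1·35 + 4·-15 = 3
σ(2X + Y) = √3 ≈ 1.732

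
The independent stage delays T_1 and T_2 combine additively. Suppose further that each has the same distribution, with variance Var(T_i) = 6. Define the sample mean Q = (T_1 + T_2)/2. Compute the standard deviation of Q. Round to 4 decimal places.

By independence, Var(Q) = (0.5)²Var(T_1) + (0.5)²Var(T_2)
= (0.5)²·6 + (0.5)²·6 = 3
SD(Q) = √3 ≈ 1.7321

1.7321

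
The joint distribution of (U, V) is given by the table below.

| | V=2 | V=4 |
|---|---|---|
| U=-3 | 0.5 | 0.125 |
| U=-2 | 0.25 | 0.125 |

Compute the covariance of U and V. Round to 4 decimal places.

E[U] = -2.625,  E[V] = 2.5
E[UV] = -6.5
Cov(U,V) = E[UV] − E[U]E[V] = -6.5 − (-2.625)(2.5) = 0.0625

0.0625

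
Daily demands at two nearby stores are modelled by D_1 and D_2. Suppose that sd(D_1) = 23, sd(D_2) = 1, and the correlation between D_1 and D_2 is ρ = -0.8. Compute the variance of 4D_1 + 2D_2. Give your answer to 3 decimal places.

8173.600

Var(D_1) = (23)² = 529;  Var(D_2) = (1)² = 1
Cov(D_1,D_2) = ρ·sd(D_1)·sd(D_2) = -0.8·23·1 = -18.4
Var(4D_1 + 2D_2) = (4)²·Var(D_1) + (2)²·Var(D_2) + 2·(4)·(2)·Cov(D_1,D_2)
= 16·529 + 4·1 + 16·-18.4 = 8173.6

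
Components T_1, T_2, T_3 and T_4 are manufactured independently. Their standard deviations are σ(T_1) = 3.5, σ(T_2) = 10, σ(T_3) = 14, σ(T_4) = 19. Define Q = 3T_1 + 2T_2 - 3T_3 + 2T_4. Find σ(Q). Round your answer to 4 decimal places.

Var(T_1) = 12.25, Var(T_2) = 100, Var(T_3) = 196, Var(T_4) = 361
By independence, Var(Q) = (3)²Var(T_1) + (2)²Var(T_2) + (-3)²Var(T_3) + (2)²Var(T_4)
= (3)²·12.25 + (2)²·100 + (-3)²·196 + (2)²·361 = 3718.25
σ(Q) = √3718.25 ≈ 60.9775

60.9775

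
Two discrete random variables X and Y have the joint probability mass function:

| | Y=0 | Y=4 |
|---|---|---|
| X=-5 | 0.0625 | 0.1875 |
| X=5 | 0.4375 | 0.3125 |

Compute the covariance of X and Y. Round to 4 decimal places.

-2.5000

E[X] = 2.5,  E[Y] = 2
E[XY] = 2.5
cov(X,Y) = E[XY] − E[X]E[Y] = 2.5 − (2.5)(2) = -2.5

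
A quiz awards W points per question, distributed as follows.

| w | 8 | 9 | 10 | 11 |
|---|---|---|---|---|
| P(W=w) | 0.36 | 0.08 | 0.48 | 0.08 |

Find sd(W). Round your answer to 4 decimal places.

E[W] = (8)(0.36) + (9)(0.08) + (10)(0.48) + (11)(0.08) = 9.28
E[W²] = (8)²(0.36) + (9)²(0.08) + (10)²(0.48) + (11)²(0.08) = 87.2
Var(W) = E[W²] − (E[W])² = 87.2 − (9.28)² = 1.0816
sd(W) = √1.0816 ≈ 1.0400

1.0400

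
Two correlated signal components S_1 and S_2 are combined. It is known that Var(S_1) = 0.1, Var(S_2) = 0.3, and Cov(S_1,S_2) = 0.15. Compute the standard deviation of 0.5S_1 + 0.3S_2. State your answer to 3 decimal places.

0.311

Var(0.5S_1 + 0.3S_2) = (0.5)²·Var(S_1) + (0.3)²·Var(S_2) + 2·(0.5)·(0.3)·Cov(S_1,S_2)
= 0.25·0.1 + 0.09·0.3 + 0.3·0.15 = 0.097
sd(0.5S_1 + 0.3S_2) = √0.097 ≈ 0.311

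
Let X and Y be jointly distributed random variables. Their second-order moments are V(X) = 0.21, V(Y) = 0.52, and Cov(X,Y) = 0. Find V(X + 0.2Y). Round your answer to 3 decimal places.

0.231

V(X + 0.2Y) = (1)²·V(X) + (0.2)²·V(Y) + 2·(1)·(0.2)·Cov(X,Y)
= 1·0.21 + 0.04·0.52 + 0.4·0 = 0.2308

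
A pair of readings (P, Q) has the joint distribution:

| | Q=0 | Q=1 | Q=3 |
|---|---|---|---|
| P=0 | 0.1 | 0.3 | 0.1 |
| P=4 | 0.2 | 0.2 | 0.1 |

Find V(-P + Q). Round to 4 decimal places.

E[P] = 2,  E[Q] = 1.1,  E[PQ] = 2
V(P) = 8 − (2)² = 4;  V(Q) = 2.3 − (1.1)² = 1.09
cov(P,Q) = 2 − (2)(1.1) = -0.2
V(-P + Q) = (-1)²·4 + (1)²·1.09 + 2·(-1)·(1)·-0.2 = 5.49

5.4900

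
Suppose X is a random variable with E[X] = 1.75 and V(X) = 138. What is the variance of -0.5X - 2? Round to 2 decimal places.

V(-0.5X - 2) = (-0.5)²·V(X) = 0.25·138 = 34.5

34.50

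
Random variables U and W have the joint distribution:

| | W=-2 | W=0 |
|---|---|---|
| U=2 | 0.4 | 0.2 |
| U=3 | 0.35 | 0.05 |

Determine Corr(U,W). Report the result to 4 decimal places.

-0.2357

E[U] = 2.4,  E[W] = -1.5
E[UW] = -3.7
Cov(U,W) = E[UW] − E[U]E[W] = -3.7 − (2.4)(-1.5) = -0.1
Var(U) = 0.24,  Var(W) = 0.75
ρ = -0.1 / √(0.24·0.75) ≈ -0.2357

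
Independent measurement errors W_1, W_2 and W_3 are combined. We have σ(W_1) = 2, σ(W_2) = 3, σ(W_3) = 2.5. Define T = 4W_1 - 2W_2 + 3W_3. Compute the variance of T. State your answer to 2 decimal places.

156.25

V(W_1) = 4, V(W_2) = 9, V(W_3) = 6.25
By independence, V(T) = (4)²V(W_1) + (-2)²V(W_2) + (3)²V(W_3)
= (4)²·4 + (-2)²·9 + (3)²·6.25 = 156.25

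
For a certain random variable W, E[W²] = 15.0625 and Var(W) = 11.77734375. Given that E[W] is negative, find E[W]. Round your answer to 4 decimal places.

(E[W])² = E[W²] − Var(W) = 15.0625 − 11.77734375 = 3.28515625
E[W] = −√3.28515625 = -1.8125

-1.8125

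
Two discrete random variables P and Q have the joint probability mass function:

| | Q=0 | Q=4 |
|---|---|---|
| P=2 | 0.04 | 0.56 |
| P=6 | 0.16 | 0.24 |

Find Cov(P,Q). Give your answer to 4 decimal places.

-1.2800

E[P] = 3.6,  E[Q] = 3.2
E[PQ] = 10.24
Cov(P,Q) = E[PQ] − E[P]E[Q] = 10.24 − (3.6)(3.2) = -1.28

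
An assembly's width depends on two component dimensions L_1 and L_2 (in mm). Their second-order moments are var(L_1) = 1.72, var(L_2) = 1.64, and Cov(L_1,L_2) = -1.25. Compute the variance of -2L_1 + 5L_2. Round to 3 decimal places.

72.880

var(-2L_1 + 5L_2) = (-2)²·var(L_1) + (5)²·var(L_2) + 2·(-2)·(5)·Cov(L_1,L_2)
= 4·1.72 + 25·1.64 + -20·-1.25 = 72.88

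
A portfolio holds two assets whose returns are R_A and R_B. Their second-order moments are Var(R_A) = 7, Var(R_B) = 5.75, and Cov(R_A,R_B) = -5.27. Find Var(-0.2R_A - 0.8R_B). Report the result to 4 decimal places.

Var(-0.2R_A - 0.8R_B) = (-0.2)²·Var(R_A) + (-0.8)²·Var(R_B) + 2·(-0.2)·(-0.8)·Cov(R_A,R_B)
= 0.04·7 + 0.64·5.75 + 0.32·-5.27 = 2.2736

2.2736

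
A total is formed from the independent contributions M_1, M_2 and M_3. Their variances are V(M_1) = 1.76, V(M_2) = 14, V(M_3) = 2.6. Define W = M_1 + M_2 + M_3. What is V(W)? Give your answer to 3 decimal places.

By independence, V(W) = (1)²V(M_1) + (1)²V(M_2) + (1)²V(M_3)
= (1)²·1.76 + (1)²·14 + (1)²·2.6 = 18.36

18.360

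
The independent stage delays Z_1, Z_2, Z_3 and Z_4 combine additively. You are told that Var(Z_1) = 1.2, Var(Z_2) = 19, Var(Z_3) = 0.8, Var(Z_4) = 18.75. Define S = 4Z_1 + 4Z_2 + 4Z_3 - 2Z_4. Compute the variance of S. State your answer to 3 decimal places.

411.000

By independence, Var(S) = (4)²Var(Z_1) + (4)²Var(Z_2) + (4)²Var(Z_3) + (-2)²Var(Z_4)
= (4)²·1.2 + (4)²·19 + (4)²·0.8 + (-2)²·18.75 = 411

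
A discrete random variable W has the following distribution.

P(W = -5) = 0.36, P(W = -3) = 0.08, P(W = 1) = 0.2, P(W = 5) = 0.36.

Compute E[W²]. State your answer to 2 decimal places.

E[W²] = (-5)²(0.36) + (-3)²(0.08) + (1)²(0.2) + (5)²(0.36) = 18.92

18.92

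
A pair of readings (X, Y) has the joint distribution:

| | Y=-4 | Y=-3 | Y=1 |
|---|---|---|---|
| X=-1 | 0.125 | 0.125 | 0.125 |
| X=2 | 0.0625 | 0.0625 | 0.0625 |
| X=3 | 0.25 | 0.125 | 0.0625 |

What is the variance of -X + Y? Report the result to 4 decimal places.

8.9375

E[X] = 1.3125,  E[Y] = -2.4375,  E[XY] = -3.9375
Var(X) = 5.0625 − (1.3125)² = 3.33984375;  Var(Y) = 10.0625 − (-2.4375)² = 4.12109375
cov(X,Y) = -3.9375 − (1.3125)(-2.4375) = -0.73828125
Var(-X + Y) = (-1)²·3.33984375 + (1)²·4.12109375 + 2·(-1)·(1)·-0.73828125 = 8.9375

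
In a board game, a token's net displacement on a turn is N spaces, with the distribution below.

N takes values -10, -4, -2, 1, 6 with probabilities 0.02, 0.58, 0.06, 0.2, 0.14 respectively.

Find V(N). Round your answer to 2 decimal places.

14.20

E[N] = (-10)(0.02) + (-4)(0.58) + (-2)(0.06) + (1)(0.2) + (6)(0.14) = -1.6
E[N²] = (-10)²(0.02) + (-4)²(0.58) + (-2)²(0.06) + (1)²(0.2) + (6)²(0.14) = 16.76
V(N) = E[N²] − (E[N])² = 16.76 − (-1.6)² = 14.2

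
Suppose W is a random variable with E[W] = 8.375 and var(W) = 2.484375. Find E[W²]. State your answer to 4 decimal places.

E[W²] = var(W) + (E[W])² = 2.484375 + (8.375)² = 72.625

72.6250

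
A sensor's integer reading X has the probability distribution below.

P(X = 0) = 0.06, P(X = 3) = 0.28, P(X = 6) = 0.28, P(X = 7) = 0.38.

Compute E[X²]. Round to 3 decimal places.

31.220

E[X²] = (0)²(0.06) + (3)²(0.28) + (6)²(0.28) + (7)²(0.38) = 31.22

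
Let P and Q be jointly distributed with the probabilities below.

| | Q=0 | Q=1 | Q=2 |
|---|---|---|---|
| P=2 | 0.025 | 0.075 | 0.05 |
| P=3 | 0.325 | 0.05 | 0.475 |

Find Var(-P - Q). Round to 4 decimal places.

0.9744

E[P] = 2.85,  E[Q] = 1.175,  E[PQ] = 3.35
Var(P) = 8.25 − (2.85)² = 0.1275;  Var(Q) = 2.225 − (1.175)² = 0.844375
Cov(P,Q) = 3.35 − (2.85)(1.175) = 0.00125
Var(-P - Q) = (-1)²·0.1275 + (-1)²·0.844375 + 2·(-1)·(-1)·0.00125 = 0.974375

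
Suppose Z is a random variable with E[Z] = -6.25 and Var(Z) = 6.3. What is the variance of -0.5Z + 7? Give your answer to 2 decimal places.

Var(-0.5Z + 7) = (-0.5)²·Var(Z) = 0.25·6.3 = 1.575

1.58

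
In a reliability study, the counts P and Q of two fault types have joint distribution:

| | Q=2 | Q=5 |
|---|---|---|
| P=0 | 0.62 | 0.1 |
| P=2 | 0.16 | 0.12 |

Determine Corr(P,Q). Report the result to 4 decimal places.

E[P] = 0.56,  E[Q] = 2.66
E[PQ] = 1.84
Cov(P,Q) = E[PQ] − E[P]E[Q] = 1.84 − (0.56)(2.66) = 0.3504
Var(P) = 0.8064,  Var(Q) = 1.5444
ρ = 0.3504 / √(0.8064·1.5444) ≈ 0.3140

0.3140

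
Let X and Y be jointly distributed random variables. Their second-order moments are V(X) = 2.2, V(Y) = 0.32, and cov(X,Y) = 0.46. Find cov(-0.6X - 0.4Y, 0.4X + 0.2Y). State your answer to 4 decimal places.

cov(-0.6X - 0.4Y, 0.4X + 0.2Y) = (-0.6)(0.4)V(X) + (-0.4)(0.2)V(Y) + [(-0.6)(0.2) + (-0.4)(0.4)]cov(X,Y)
= -0.24·2.2 + -0.08·0.32 + -0.28·0.46 = -0.6824

-0.6824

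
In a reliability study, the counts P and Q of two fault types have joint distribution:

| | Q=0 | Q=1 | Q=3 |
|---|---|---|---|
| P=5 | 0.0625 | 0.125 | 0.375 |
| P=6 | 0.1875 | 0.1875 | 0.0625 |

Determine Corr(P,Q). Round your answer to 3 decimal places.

E[P] = 5.4375,  E[Q] = 1.625
E[PQ] = 8.5
cov(P,Q) = E[PQ] − E[P]E[Q] = 8.5 − (5.4375)(1.625) = -0.3359375
Var(P) = 0.24609375,  Var(Q) = 1.609375
ρ = -0.3359375 / √(0.24609375·1.609375) ≈ -0.534

-0.534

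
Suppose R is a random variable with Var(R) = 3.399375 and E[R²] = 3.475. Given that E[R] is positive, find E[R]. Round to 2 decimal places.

(E[R])² = E[R²] − Var(R) = 3.475 − 3.399375 = 0.075625
E[R] = √0.075625 = 0.275

0.28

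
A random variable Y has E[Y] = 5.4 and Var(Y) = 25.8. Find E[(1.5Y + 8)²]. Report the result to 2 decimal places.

317.26

E[1.5Y + 8] = 1.5·5.4 + 8 = 16.1
Var(1.5Y + 8) = (1.5)²·25.8 = 58.05
E[(1.5Y + 8)²] = Var((1.5Y + 8)) + (E[(1.5Y + 8)])² = 58.05 + (16.1)² = 317.26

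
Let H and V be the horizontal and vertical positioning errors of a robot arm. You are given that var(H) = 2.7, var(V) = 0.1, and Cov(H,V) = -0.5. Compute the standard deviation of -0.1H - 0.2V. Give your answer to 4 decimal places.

var(-0.1H - 0.2V) = (-0.1)²·var(H) + (-0.2)²·var(V) + 2·(-0.1)·(-0.2)·Cov(H,V)
= 0.01·2.7 + 0.04·0.1 + 0.04·-0.5 = 0.011
SD(-0.1H - 0.2V) = √0.011 ≈ 0.1049

0.1049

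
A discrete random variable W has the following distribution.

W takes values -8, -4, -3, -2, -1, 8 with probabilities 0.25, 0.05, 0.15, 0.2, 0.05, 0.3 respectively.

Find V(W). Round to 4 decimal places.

37.7100

E[W] = (-8)(0.25) + (-4)(0.05) + (-3)(0.15) + (-2)(0.2) + (-1)(0.05) + (8)(0.3) = -0.7
E[W²] = (-8)²(0.25) + (-4)²(0.05) + (-3)²(0.15) + (-2)²(0.2) + (-1)²(0.05) + (8)²(0.3) = 38.2
V(W) = E[W²] − (E[W])² = 38.2 − (-0.7)² = 37.71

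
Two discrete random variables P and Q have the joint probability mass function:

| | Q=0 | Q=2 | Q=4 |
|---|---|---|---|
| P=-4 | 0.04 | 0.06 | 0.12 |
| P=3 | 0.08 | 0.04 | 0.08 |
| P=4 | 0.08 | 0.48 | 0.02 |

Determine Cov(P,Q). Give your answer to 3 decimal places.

-1.202

E[P] = 2.04,  E[Q] = 2.04
E[PQ] = 2.96
Cov(P,Q) = E[PQ] − E[P]E[Q] = 2.96 − (2.04)(2.04) = -1.2016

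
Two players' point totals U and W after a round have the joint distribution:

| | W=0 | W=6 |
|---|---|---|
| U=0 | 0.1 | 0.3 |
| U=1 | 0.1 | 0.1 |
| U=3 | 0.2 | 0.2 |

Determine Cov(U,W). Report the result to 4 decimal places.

E[U] = 1.4,  E[W] = 3.6
E[UW] = 4.2
Cov(U,W) = E[UW] − E[U]E[W] = 4.2 − (1.4)(3.6) = -0.84

-0.8400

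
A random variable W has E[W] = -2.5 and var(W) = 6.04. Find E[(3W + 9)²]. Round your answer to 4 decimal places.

56.6100

E[3W + 9] = 3·-2.5 + 9 = 1.5
var(3W + 9) = (3)²·6.04 = 54.36
E[(3W + 9)²] = var((3W + 9)) + (E[(3W + 9)])² = 54.36 + (1.5)² = 56.61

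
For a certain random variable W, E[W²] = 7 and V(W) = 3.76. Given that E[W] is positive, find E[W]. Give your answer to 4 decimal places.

(E[W])² = E[W²] − V(W) = 7 − 3.76 = 3.24
E[W] = √3.24 = 1.8

1.8000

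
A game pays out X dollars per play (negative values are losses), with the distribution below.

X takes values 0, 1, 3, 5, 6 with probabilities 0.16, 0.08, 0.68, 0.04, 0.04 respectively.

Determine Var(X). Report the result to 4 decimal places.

2.0864

E[X] = (0)(0.16) + (1)(0.08) + (3)(0.68) + (5)(0.04) + (6)(0.04) = 2.56
E[X²] = (0)²(0.16) + (1)²(0.08) + (3)²(0.68) + (5)²(0.04) + (6)²(0.04) = 8.64
Var(X) = E[X²] − (E[X])² = 8.64 − (2.56)² = 2.0864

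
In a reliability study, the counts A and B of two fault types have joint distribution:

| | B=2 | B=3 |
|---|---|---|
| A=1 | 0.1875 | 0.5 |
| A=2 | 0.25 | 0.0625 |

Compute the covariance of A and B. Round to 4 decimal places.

E[A] = 1.3125,  E[B] = 2.5625
E[AB] = 3.25
cov(A,B) = E[AB] − E[A]E[B] = 3.25 − (1.3125)(2.5625) = -0.11328125

-0.1133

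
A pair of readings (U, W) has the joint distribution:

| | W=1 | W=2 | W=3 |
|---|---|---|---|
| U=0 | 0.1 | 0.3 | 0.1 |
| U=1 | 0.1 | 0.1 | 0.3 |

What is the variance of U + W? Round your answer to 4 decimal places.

E[U] = 0.5,  E[W] = 2.2,  E[UW] = 1.2
Var(U) = 0.5 − (0.5)² = 0.25;  Var(W) = 5.4 − (2.2)² = 0.56
cov(U,W) = 1.2 − (0.5)(2.2) = 0.1
Var(U + W) = (1)²·0.25 + (1)²·0.56 + 2·(1)·(1)·0.1 = 1.01

1.0100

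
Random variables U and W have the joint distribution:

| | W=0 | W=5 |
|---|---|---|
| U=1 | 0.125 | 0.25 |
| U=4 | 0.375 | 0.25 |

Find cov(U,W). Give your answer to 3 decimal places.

-0.938

E[U] = 2.875,  E[W] = 2.5
E[UW] = 6.25
cov(U,W) = E[UW] − E[U]E[W] = 6.25 − (2.875)(2.5) = -0.9375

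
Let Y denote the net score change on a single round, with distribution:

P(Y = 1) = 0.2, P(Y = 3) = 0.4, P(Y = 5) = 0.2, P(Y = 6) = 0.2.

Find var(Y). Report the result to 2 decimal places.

3.04

E[Y] = (1)(0.2) + (3)(0.4) + (5)(0.2) + (6)(0.2) = 3.6
E[Y²] = (1)²(0.2) + (3)²(0.4) + (5)²(0.2) + (6)²(0.2) = 16
var(Y) = E[Y²] − (E[Y])² = 16 − (3.6)² = 3.04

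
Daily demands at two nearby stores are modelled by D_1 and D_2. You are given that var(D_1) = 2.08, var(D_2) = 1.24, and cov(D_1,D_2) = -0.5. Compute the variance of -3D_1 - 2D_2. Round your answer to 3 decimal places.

17.680

var(-3D_1 - 2D_2) = (-3)²·var(D_1) + (-2)²·var(D_2) + 2·(-3)·(-2)·cov(D_1,D_2)
= 9·2.08 + 4·1.24 + 12·-0.5 = 17.68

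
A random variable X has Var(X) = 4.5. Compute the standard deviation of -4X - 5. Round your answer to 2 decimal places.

8.49

Var(-4X - 5) = (-4)²·4.5 = 72
sd(-4X - 5) = √72 ≈ 8.49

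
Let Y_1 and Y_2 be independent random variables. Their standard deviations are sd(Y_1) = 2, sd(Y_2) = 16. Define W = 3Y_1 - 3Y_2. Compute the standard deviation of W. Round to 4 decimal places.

48.3735

Var(Y_1) = 4, Var(Y_2) = 256
By independence, Var(W) = (3)²Var(Y_1) + (-3)²Var(Y_2)
= (3)²·4 + (-3)²·256 = 2340
sd(W) = √2340 ≈ 48.3735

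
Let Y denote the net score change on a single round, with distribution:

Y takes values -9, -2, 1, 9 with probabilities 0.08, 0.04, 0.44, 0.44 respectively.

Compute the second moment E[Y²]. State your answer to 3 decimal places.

E[Y²] = (-9)²(0.08) + (-2)²(0.04) + (1)²(0.44) + (9)²(0.44) = 42.72

42.720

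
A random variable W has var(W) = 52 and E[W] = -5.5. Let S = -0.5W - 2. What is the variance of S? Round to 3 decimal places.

var(-0.5W - 2) = (-0.5)²·var(W) = 0.25·52 = 13

13.000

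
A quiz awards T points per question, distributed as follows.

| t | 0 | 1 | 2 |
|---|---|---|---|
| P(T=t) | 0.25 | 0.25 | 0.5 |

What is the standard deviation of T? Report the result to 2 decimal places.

0.83

E[T] = (0)(0.25) + (1)(0.25) + (2)(0.5) = 1.25
E[T²] = (0)²(0.25) + (1)²(0.25) + (2)²(0.5) = 2.25
V(T) = E[T²] − (E[T])² = 2.25 − (1.25)² = 0.6875
SD(T) = √0.6875 ≈ 0.83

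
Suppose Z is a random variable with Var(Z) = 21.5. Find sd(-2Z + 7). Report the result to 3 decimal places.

Var(-2Z + 7) = (-2)²·21.5 = 86
sd(-2Z + 7) = √86 ≈ 9.274

9.274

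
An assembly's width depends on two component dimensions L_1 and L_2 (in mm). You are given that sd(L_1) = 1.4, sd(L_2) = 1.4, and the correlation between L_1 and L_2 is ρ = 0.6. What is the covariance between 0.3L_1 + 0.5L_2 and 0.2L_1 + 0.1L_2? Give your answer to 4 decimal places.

Var(L_1) = (1.4)² = 1.96;  Var(L_2) = (1.4)² = 1.96
Cov(L_1,L_2) = ρ·sd(L_1)·sd(L_2) = 0.6·1.4·1.4 = 1.176
Cov(0.3L_1 + 0.5L_2, 0.2L_1 + 0.1L_2) = (0.3)(0.2)Var(L_1) + (0.5)(0.1)Var(L_2) + [(0.3)(0.1) + (0.5)(0.2)]Cov(L_1,L_2)
= 0.06·1.96 + 0.05·1.96 + 0.13·1.176 = 0.36848

0.3685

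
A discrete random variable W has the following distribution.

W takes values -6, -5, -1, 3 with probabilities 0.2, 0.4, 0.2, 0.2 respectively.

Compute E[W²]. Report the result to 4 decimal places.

E[W²] = (-6)²(0.2) + (-5)²(0.4) + (-1)²(0.2) + (3)²(0.2) = 19.2

19.2000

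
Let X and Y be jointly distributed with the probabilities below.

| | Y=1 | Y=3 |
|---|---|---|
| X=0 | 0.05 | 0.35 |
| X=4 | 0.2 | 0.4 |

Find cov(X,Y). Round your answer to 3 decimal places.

E[X] = 2.4,  E[Y] = 2.5
E[XY] = 5.6
cov(X,Y) = E[XY] − E[X]E[Y] = 5.6 − (2.4)(2.5) = -0.4

-0.400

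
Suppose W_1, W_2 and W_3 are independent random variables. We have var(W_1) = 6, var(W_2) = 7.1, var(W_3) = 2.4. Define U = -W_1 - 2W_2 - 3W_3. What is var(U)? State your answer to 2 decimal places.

56.00

By independence, var(U) = (-1)²var(W_1) + (-2)²var(W_2) + (-3)²var(W_3)
= (-1)²·6 + (-2)²·7.1 + (-3)²·2.4 = 56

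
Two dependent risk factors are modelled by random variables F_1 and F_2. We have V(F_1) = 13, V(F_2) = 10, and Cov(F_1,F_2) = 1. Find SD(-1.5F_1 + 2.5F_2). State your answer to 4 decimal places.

9.1788

V(-1.5F_1 + 2.5F_2) = (-1.5)²·V(F_1) + (2.5)²·V(F_2) + 2·(-1.5)·(2.5)·Cov(F_1,F_2)
= 2.25·13 + 6.25·10 + -7.5·1 = 84.25
SD(-1.5F_1 + 2.5F_2) = √84.25 ≈ 9.1788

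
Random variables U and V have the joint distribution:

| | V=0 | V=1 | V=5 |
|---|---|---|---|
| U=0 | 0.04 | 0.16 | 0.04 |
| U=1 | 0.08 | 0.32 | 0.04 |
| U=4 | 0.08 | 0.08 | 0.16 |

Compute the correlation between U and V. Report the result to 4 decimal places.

0.3375

E[U] = 1.72,  E[V] = 1.76
E[UV] = 4.04
Cov(U,V) = E[UV] − E[U]E[V] = 4.04 − (1.72)(1.76) = 1.0128
var(U) = 2.6016,  var(V) = 3.4624
ρ = 1.0128 / √(2.6016·3.4624) ≈ 0.3375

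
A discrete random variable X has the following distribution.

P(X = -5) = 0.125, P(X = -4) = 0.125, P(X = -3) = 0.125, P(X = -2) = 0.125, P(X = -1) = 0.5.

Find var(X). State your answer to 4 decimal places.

E[X] = (-5)(0.125) + (-4)(0.125) + (-3)(0.125) + (-2)(0.125) + (-1)(0.5) = -2.25
E[X²] = (-5)²(0.125) + (-4)²(0.125) + (-3)²(0.125) + (-2)²(0.125) + (-1)²(0.5) = 7.25
var(X) = E[X²] − (E[X])² = 7.25 − (-2.25)² = 2.1875

2.1875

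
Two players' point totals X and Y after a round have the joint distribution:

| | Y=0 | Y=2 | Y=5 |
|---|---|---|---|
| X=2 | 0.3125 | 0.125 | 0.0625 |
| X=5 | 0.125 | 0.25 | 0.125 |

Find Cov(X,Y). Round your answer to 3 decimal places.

0.844

E[X] = 3.5,  E[Y] = 1.6875
E[XY] = 6.75
Cov(X,Y) = E[XY] − E[X]E[Y] = 6.75 − (3.5)(1.6875) = 0.84375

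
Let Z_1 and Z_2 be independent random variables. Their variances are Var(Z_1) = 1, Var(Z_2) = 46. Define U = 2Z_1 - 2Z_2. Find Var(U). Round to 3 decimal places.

188.000

By independence, Var(U) = (2)²Var(Z_1) + (-2)²Var(Z_2)
= (2)²·1 + (-2)²·46 = 188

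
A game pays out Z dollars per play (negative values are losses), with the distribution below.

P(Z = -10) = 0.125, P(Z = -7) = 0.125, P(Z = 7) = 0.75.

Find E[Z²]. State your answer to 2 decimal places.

E[Z²] = (-10)²(0.125) + (-7)²(0.125) + (7)²(0.75) = 55.375

55.38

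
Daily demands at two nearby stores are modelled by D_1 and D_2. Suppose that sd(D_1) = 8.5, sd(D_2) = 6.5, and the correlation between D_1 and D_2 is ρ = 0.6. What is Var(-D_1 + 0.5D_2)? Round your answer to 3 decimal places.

Var(D_1) = (8.5)² = 72.25;  Var(D_2) = (6.5)² = 42.25
Cov(D_1,D_2) = ρ·sd(D_1)·sd(D_2) = 0.6·8.5·6.5 = 33.15
Var(-D_1 + 0.5D_2) = (-1)²·Var(D_1) + (0.5)²·Var(D_2) + 2·(-1)·(0.5)·Cov(D_1,D_2)
= 1·72.25 + 0.25·42.25 + -1·33.15 = 49.6625

49.663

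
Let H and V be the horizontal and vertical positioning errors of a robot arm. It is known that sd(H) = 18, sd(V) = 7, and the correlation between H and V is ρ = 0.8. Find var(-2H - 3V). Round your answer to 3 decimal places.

2946.600

var(H) = (18)² = 324;  var(V) = (7)² = 49
cov(H,V) = ρ·sd(H)·sd(V) = 0.8·18·7 = 100.8
var(-2H - 3V) = (-2)²·var(H) + (-3)²·var(V) + 2·(-2)·(-3)·cov(H,V)
= 4·324 + 9·49 + 12·100.8 = 2946.6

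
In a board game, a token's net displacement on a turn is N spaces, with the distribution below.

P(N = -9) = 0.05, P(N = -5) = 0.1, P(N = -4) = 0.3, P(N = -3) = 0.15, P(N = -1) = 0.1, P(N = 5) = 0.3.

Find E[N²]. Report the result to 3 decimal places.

E[N²] = (-9)²(0.05) + (-5)²(0.1) + (-4)²(0.3) + (-3)²(0.15) + (-1)²(0.1) + (5)²(0.3) = 20.3

20.300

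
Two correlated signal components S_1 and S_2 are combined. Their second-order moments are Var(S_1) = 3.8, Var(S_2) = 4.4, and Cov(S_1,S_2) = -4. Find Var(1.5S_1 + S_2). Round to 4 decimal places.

Var(1.5S_1 + S_2) = (1.5)²·Var(S_1) + (1)²·Var(S_2) + 2·(1.5)·(1)·Cov(S_1,S_2)
= 2.25·3.8 + 1·4.4 + 3·-4 = 0.95

0.9500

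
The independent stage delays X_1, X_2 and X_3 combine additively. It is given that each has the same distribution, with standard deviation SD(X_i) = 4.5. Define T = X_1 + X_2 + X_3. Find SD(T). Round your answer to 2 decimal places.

7.79

Var(X_i) = (4.5)² = 20.25
By independence, Var(T) = (1)²Var(X_1) + (1)²Var(X_2) + (1)²Var(X_3)
= (1)²·20.25 + (1)²·20.25 + (1)²·20.25 = 60.75
SD(T) = √60.75 ≈ 7.79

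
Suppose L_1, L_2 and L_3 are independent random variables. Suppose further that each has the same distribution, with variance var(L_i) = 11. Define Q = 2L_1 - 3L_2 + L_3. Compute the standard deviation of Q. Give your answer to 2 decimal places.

By independence, var(Q) = (2)²var(L_1) + (-3)²var(L_2) + (1)²var(L_3)
= (2)²·11 + (-3)²·11 + (1)²·11 = 154
SD(Q) = √154 ≈ 12.41

12.41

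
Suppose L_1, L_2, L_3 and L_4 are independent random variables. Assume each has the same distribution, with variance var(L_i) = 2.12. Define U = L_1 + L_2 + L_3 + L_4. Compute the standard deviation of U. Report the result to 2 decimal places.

2.91

By independence, var(U) = (1)²var(L_1) + (1)²var(L_2) + (1)²var(L_3) + (1)²var(L_4)
= (1)²·2.12 + (1)²·2.12 + (1)²·2.12 + (1)²·2.12 = 8.48
SD(U) = √8.48 ≈ 2.91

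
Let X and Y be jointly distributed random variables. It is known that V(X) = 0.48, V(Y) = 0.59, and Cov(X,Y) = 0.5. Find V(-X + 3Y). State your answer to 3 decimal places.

V(-X + 3Y) = (-1)²·V(X) + (3)²·V(Y) + 2·(-1)·(3)·Cov(X,Y)
= 1·0.48 + 9·0.59 + -6·0.5 = 2.79

2.790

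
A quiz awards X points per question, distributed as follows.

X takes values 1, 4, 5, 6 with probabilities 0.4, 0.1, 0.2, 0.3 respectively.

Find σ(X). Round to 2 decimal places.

E[X] = (1)(0.4) + (4)(0.1) + (5)(0.2) + (6)(0.3) = 3.6
E[X²] = (1)²(0.4) + (4)²(0.1) + (5)²(0.2) + (6)²(0.3) = 17.8
Var(X) = E[X²] − (E[X])² = 17.8 − (3.6)² = 4.84
σ(X) = √4.84 ≈ 2.20

2.20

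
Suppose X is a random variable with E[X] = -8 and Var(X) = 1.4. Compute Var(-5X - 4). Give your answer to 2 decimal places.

Var(-5X - 4) = (-5)²·Var(X) = 25·1.4 = 35

35.00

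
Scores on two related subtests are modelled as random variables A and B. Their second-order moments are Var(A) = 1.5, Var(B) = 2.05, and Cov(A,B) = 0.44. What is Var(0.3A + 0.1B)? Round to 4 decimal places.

0.1819

Var(0.3A + 0.1B) = (0.3)²·Var(A) + (0.1)²·Var(B) + 2·(0.3)·(0.1)·Cov(A,B)
= 0.09·1.5 + 0.01·2.05 + 0.06·0.44 = 0.1819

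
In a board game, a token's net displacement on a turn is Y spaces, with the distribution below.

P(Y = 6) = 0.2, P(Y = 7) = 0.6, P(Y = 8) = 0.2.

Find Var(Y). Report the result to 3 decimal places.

0.400

E[Y] = (6)(0.2) + (7)(0.6) + (8)(0.2) = 7
E[Y²] = (6)²(0.2) + (7)²(0.6) + (8)²(0.2) = 49.4
Var(Y) = E[Y²] − (E[Y])² = 49.4 − (7)² = 0.4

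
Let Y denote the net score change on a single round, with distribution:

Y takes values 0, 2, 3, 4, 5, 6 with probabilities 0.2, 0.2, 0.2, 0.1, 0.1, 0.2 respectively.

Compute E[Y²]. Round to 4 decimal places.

E[Y²] = (0)²(0.2) + (2)²(0.2) + (3)²(0.2) + (4)²(0.1) + (5)²(0.1) + (6)²(0.2) = 13.9

13.9000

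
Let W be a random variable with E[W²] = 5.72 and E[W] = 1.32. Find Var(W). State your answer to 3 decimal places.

3.978

Var(W) = 5.72 − (1.32)² = 3.9776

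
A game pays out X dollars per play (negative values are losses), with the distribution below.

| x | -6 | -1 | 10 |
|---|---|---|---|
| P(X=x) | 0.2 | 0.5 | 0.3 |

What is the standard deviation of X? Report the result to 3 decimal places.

E[X] = (-6)(0.2) + (-1)(0.5) + (10)(0.3) = 1.3
E[X²] = (-6)²(0.2) + (-1)²(0.5) + (10)²(0.3) = 37.7
var(X) = E[X²] − (E[X])² = 37.7 − (1.3)² = 36.01
σ(X) = √36.01 ≈ 6.001

6.001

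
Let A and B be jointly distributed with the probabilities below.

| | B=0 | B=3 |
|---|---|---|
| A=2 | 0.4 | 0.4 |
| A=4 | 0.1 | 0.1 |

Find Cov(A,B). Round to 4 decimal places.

E[A] = 2.4,  E[B] = 1.5
E[AB] = 3.6
Cov(A,B) = E[AB] − E[A]E[B] = 3.6 − (2.4)(1.5) = 0

0.0000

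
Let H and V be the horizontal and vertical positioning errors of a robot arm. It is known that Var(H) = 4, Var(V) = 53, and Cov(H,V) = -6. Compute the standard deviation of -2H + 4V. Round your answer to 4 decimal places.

Var(-2H + 4V) = (-2)²·Var(H) + (4)²·Var(V) + 2·(-2)·(4)·Cov(H,V)
= 4·4 + 16·53 + -16·-6 = 960
sd(-2H + 4V) = √960 ≈ 30.9839

30.9839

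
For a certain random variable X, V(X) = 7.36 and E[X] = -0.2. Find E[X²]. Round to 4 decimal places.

7.4000

E[X²] = V(X) + (E[X])² = 7.36 + (-0.2)² = 7.4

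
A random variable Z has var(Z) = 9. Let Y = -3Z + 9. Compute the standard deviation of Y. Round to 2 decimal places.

9.00

var(-3Z + 9) = (-3)²·9 = 81
SD(Y) = √81 ≈ 9.00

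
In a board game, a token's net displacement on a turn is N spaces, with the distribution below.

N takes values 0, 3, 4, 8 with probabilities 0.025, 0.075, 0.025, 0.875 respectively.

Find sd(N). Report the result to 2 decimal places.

E[N] = (0)(0.025) + (3)(0.075) + (4)(0.025) + (8)(0.875) = 7.325
E[N²] = (0)²(0.025) + (3)²(0.075) + (4)²(0.025) + (8)²(0.875) = 57.075
Var(N) = E[N²] − (E[N])² = 57.075 − (7.325)² = 3.419375
sd(N) = √3.419375 ≈ 1.85

1.85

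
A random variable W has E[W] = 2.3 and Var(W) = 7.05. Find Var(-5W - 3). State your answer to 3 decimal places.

176.250

Var(-5W - 3) = (-5)²·Var(W) = 25·7.05 = 176.25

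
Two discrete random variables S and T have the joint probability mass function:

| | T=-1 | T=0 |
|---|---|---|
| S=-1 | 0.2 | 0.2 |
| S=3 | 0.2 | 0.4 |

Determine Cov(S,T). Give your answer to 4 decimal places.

E[S] = 1.4,  E[T] = -0.4
E[ST] = -0.4
Cov(S,T) = E[ST] − E[S]E[T] = -0.4 − (1.4)(-0.4) = 0.16

0.1600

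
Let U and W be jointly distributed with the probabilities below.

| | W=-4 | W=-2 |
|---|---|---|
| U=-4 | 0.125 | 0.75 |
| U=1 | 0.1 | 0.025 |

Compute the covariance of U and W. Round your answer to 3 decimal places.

-0.719

E[U] = -3.375,  E[W] = -2.45
E[UW] = 7.55
Cov(U,W) = E[UW] − E[U]E[W] = 7.55 − (-3.375)(-2.45) = -0.71875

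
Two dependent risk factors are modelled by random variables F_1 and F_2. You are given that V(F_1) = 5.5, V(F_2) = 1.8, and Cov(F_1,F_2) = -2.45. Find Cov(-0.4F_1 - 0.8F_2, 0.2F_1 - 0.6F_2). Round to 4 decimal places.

Cov(-0.4F_1 - 0.8F_2, 0.2F_1 - 0.6F_2) = (-0.4)(0.2)V(F_1) + (-0.8)(-0.6)V(F_2) + [(-0.4)(-0.6) + (-0.8)(0.2)]Cov(F_1,F_2)
= -0.08·5.5 + 0.48·1.8 + 0.08·-2.45 = 0.228

0.2280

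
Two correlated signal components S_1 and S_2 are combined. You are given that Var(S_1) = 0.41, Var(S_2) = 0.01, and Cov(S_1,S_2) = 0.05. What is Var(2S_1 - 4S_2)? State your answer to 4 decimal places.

Var(2S_1 - 4S_2) = (2)²·Var(S_1) + (-4)²·Var(S_2) + 2·(2)·(-4)·Cov(S_1,S_2)
= 4·0.41 + 16·0.01 + -16·0.05 = 1

1.0000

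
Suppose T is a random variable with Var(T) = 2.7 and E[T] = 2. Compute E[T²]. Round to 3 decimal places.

6.700

E[T²] = Var(T) + (E[T])² = 2.7 + (2)² = 6.7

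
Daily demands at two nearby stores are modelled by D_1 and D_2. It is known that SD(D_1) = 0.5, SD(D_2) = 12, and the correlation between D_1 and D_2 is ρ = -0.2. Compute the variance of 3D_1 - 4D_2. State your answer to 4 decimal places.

2335.0500

Var(D_1) = (0.5)² = 0.25;  Var(D_2) = (12)² = 144
Cov(D_1,D_2) = ρ·SD(D_1)·SD(D_2) = -0.2·0.5·12 = -1.2
Var(3D_1 - 4D_2) = (3)²·Var(D_1) + (-4)²·Var(D_2) + 2·(3)·(-4)·Cov(D_1,D_2)
= 9·0.25 + 16·144 + -24·-1.2 = 2335.05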